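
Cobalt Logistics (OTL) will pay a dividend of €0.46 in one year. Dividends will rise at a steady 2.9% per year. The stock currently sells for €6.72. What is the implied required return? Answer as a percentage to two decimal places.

9.75%

Rearranging the constant-growth DDM: r = D₁/P₀ + g.
r = 0.4600 / 6.72 + 0.029 = 0.06845 + 0.029 = 0.09745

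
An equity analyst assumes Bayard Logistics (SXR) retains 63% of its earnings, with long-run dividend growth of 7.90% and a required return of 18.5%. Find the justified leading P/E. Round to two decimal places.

3.49

Payout ratio b = 1 − 0.63 = 0.37.
Justified leading P/E = b/(r−g) = 0.37/(0.185−0.079) = 3.4906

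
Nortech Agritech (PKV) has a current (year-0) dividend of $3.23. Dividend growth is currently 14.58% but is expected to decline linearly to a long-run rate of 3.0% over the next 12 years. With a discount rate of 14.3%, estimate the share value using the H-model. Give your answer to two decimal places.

$49.30

H-model: P₀ = D₀[(1+g_L) + H(g_S−g_L)]/(r−g_L), with H = 12/2 = 6.
P₀ = 3.23 × [(1+0.03) + 6×(0.1458−0.03)] / (0.143−0.03)
   = 3.23 × 1.7248 / 0.113 = 49.3018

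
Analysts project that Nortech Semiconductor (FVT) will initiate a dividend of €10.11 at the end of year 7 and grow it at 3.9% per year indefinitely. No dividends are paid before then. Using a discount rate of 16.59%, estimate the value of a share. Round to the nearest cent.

€31.72

Deferred-dividend DDM. At t=6 the remaining stream is a growing perpetuity with first payment D_7 = 10.11.
V_6 = D_7/(r−g) = 10.11/(0.1659−0.039) = 79.6690
P₀ = V_6/(1+r)^6 = 79.6690/(1+0.1659)^6 = 31.7192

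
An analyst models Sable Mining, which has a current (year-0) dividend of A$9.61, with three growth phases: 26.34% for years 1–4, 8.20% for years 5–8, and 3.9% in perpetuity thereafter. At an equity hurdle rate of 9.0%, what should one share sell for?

A$467.58

Three-stage DDM. Project D₁…D_8; terminal Gordon value at t=8 with g = 0.039; discount at r = 0.09.
D_1 = 12.1413
D_2 = 15.3393
D_3 = 19.3797
D_4 = 24.4843
D_5 = 26.4920
D_6 = 28.6643
D_7 = 31.0148
D_8 = 33.5580
TV_8 = 34.8668/(0.09−0.039) = 683.6618
P₀ = Σ Dₜ/(1+r)ᵗ + TV_8/(1+r)^8 = 467.5836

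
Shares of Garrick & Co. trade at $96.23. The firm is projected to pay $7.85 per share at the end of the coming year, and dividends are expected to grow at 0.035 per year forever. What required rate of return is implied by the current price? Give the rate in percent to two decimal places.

11.66%

Rearranging the constant-growth DDM: r = D₁/P₀ + g.
r = 7.8500 / 96.23 + 0.035 = 0.08158 + 0.035 = 0.11658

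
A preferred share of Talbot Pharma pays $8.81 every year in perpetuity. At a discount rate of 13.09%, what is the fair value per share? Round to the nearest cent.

Zero-growth DDM (perpetuity): P₀ = D/r = 8.81 / 0.1309 = 67.3033

$67.30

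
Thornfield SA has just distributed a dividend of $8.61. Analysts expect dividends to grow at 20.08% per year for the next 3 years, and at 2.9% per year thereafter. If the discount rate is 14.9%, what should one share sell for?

Two-stage DDM. Project D₁…D_3 at 0.2008, terminal growth 0.029, discount at r = 0.149.
D_1 = 10.3389
D_2 = 12.4149
D_3 = 14.9079
Terminal value at t=3: TV = D_4/(r−g) = 15.3402/(0.149−0.029) = 127.8349
P₀ = 10.3389/(1+0.149)^1 + 12.4149/(1+0.149)^2 + 14.9079/(1+0.149)^3 + 127.8349/(1+0.149)^3 = 112.5029

$112.50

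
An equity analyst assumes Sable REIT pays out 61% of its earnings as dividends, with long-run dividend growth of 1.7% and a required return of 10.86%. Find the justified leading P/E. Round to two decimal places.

Justified leading P/E = b/(r−g) = 0.61/(0.1086−0.017) = 6.6594

6.66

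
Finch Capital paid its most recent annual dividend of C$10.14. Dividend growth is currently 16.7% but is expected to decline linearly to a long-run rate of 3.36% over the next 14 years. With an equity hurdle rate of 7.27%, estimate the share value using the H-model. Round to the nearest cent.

C$510.22

H-model: P₀ = D₀[(1+g_L) + H(g_S−g_L)]/(r−g_L), with H = 14/2 = 7.
P₀ = 10.14 × [(1+0.0336) + 7×(0.167−0.0336)] / (0.0727−0.0336)
   = 10.14 × 1.9674 / 0.0391 = 510.2158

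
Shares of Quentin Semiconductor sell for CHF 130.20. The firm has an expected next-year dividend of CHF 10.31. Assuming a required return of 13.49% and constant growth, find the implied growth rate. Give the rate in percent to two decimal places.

5.57%

From P₀ = D₁/(r − g), the implied growth is g = r − D₁/P₀.
g = 0.1349 − 10.31/130.20 = 0.1349 − 0.07919 = 0.05571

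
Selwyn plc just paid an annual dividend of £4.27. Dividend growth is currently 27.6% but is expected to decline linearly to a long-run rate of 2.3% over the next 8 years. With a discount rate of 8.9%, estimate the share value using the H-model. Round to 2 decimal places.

£131.66

H-model: P₀ = D₀[(1+g_L) + H(g_S−g_L)]/(r−g_L), with H = 8/2 = 4.
P₀ = 4.27 × [(1+0.023) + 4×(0.276−0.023)] / (0.089−0.023)
   = 4.27 × 2.0350 / 0.066 = 131.6583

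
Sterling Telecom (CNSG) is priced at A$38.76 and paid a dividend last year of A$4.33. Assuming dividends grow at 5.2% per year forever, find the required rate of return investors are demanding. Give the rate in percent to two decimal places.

16.95%

Rearranging the constant-growth DDM: r = D₁/P₀ + g.
D₁ = 4.33 × (1 + 0.052) = 4.5552.
r = 4.5552 / 38.76 + 0.052 = 0.11752 + 0.052 = 0.16952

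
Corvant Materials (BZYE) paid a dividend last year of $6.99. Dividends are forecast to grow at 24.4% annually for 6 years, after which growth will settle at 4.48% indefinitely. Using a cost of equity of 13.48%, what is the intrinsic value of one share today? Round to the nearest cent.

$199.38

Two-stage DDM. Project D₁…D_6 at 0.244, terminal growth 0.0448, discount at r = 0.1348.
D_1 = 8.6956
D_2 = 10.8173
D_3 = 13.4567
D_4 = 16.7401
D_5 = 20.8247
D_6 = 25.9059
Terminal value at t=6: TV = D_7/(r−g) = 27.0665/(0.1348−0.0448) = 300.7393
P₀ = 8.6956/(1+0.1348)^1 + 10.8173/(1+0.1348)^2 + 13.4567/(1+0.1348)^3 + 16.7401/(1+0.1348)^4 + 20.8247/(1+0.1348)^5 + 25.9059/(1+0.1348)^6 + 300.7393/(1+0.1348)^6 = 199.3850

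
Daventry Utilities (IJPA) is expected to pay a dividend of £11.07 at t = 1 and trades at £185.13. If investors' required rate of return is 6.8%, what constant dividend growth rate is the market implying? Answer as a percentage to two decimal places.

0.82%

From P₀ = D₁/(r − g), the implied growth is g = r − D₁/P₀.
g = 0.068 − 11.07/185.13 = 0.068 − 0.05980 = 0.00820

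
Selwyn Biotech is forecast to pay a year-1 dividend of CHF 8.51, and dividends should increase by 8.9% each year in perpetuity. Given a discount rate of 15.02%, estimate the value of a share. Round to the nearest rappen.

Gordon growth model: P₀ = D₁/(r − g), with D₁ = 8.51 given directly.
P₀ = 8.5100 / (0.1502 − 0.089) = 8.5100 / 0.0612 = 139.0523

CHF 139.05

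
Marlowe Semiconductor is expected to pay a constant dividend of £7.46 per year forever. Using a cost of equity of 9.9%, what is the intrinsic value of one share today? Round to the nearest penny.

Zero-growth DDM (perpetuity): P₀ = D/r = 7.46 / 0.099 = 75.3535

£75.35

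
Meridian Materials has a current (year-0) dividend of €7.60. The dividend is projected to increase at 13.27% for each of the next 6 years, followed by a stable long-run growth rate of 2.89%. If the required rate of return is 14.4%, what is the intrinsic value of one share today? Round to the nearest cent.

Two-stage DDM. Project D₁…D_6 at 0.1327, terminal growth 0.0289, discount at r = 0.144.
D_1 = 8.6085
D_2 = 9.7509
D_3 = 11.0448
D_4 = 12.5105
D_5 = 14.1706
D_6 = 16.0510
Terminal value at t=6: TV = D_7/(r−g) = 16.5149/(0.144−0.0289) = 143.4831
P₀ = 8.6085/(1+0.144)^1 + 9.7509/(1+0.144)^2 + 11.0448/(1+0.144)^3 + 12.5105/(1+0.144)^4 + 14.1706/(1+0.144)^5 + 16.0510/(1+0.144)^6 + 143.4831/(1+0.144)^6 = 108.0588

€108.06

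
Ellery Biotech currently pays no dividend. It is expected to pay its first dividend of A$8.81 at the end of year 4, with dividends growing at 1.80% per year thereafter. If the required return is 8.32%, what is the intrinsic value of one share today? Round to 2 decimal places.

Deferred-dividend DDM. At t=3 the remaining stream is a growing perpetuity with first payment D_4 = 8.81.
V_3 = D_4/(r−g) = 8.81/(0.0832−0.018) = 135.1227
P₀ = V_3/(1+r)^3 = 135.1227/(1+0.0832)^3 = 106.3169

A$106.32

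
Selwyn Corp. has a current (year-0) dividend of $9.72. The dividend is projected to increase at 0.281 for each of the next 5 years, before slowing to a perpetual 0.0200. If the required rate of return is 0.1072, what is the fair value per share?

Two-stage DDM. Project D₁…D_5 at 0.281, terminal growth 0.02, discount at r = 0.1072.
D_1 = 12.4513
D_2 = 15.9501
D_3 = 20.4321
D_4 = 26.1736
D_5 = 33.5283
Terminal value at t=5: TV = D_6/(r−g) = 34.1989/(0.1072−0.02) = 392.1892
P₀ = 12.4513/(1+0.1072)^1 + 15.9501/(1+0.1072)^2 + 20.4321/(1+0.1072)^3 + 26.1736/(1+0.1072)^4 + 33.5283/(1+0.1072)^5 + 392.1892/(1+0.1072)^5 = 312.5800

$312.58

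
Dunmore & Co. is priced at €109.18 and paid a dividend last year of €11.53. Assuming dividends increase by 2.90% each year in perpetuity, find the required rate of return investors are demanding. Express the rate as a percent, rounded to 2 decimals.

13.77%

Rearranging the constant-growth DDM: r = D₁/P₀ + g.
D₁ = 11.53 × (1 + 0.029) = 11.8644.
r = 11.8644 / 109.18 + 0.029 = 0.10867 + 0.029 = 0.13767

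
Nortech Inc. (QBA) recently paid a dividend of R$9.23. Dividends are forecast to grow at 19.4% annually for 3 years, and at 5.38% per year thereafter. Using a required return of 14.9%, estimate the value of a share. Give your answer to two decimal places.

R$144.57

Two-stage DDM. Project D₁…D_3 at 0.194, terminal growth 0.0538, discount at r = 0.149.
D_1 = 11.0206
D_2 = 13.1586
D_3 = 15.7114
Terminal value at t=3: TV = D_4/(r−g) = 16.5567/(0.149−0.0538) = 173.9146
P₀ = 11.0206/(1+0.149)^1 + 13.1586/(1+0.149)^2 + 15.7114/(1+0.149)^3 + 173.9146/(1+0.149)^3 = 144.5666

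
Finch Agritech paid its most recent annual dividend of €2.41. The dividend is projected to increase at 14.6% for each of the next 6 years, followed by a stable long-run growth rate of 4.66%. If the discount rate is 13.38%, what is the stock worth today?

€45.86

Two-stage DDM. Project D₁…D_6 at 0.146, terminal growth 0.0466, discount at r = 0.1338.
D_1 = 2.7619
D_2 = 3.1651
D_3 = 3.6272
D_4 = 4.1568
D_5 = 4.7637
D_6 = 5.4591
Terminal value at t=6: TV = D_7/(r−g) = 5.7135/(0.1338−0.0466) = 65.5223
P₀ = 2.7619/(1+0.1338)^1 + 3.1651/(1+0.1338)^2 + 3.6272/(1+0.1338)^3 + 4.1568/(1+0.1338)^4 + 4.7637/(1+0.1338)^5 + 5.4591/(1+0.1338)^6 + 65.5223/(1+0.1338)^6 = 45.8584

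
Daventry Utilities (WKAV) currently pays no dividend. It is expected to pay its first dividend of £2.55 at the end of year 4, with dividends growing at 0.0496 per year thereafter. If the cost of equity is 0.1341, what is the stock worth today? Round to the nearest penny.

Deferred-dividend DDM. At t=3 the remaining stream is a growing perpetuity with first payment D_4 = 2.55.
V_3 = D_4/(r−g) = 2.55/(0.1341−0.0496) = 30.1775
P₀ = V_3/(1+r)^3 = 30.1775/(1+0.1341)^3 = 20.6885

£20.69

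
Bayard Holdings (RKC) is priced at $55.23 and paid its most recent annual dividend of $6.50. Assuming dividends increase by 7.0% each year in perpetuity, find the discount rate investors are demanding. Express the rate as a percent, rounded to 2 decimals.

19.59%

Rearranging the constant-growth DDM: r = D₁/P₀ + g.
D₁ = 6.50 × (1 + 0.07) = 6.9550.
r = 6.9550 / 55.23 + 0.07 = 0.12593 + 0.07 = 0.19593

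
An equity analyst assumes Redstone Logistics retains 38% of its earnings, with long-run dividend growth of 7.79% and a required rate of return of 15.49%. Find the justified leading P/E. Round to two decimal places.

8.05

Payout ratio b = 1 − 0.38 = 0.62.
Justified leading P/E = b/(r−g) = 0.62/(0.1549−0.0779) = 8.0519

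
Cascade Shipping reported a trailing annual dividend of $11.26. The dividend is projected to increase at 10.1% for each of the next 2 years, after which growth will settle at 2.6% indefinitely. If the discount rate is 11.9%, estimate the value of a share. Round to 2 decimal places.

$142.24

Two-stage DDM. Project D₁…D_2 at 0.101, terminal growth 0.026, discount at r = 0.119.
D_1 = 12.3973
D_2 = 13.6494
Terminal value at t=2: TV = D_3/(r−g) = 14.0043/(0.119−0.026) = 150.5835
P₀ = 12.3973/(1+0.119)^1 + 13.6494/(1+0.119)^2 + 150.5835/(1+0.119)^2 = 142.2384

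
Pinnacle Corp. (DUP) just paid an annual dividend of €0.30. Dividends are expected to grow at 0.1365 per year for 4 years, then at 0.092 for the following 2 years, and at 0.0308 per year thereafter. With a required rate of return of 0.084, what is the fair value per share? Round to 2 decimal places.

Three-stage DDM. Project D₁…D_6; terminal Gordon value at t=6 with g = 0.0308; discount at r = 0.084.
D_1 = 0.3410
D_2 = 0.3875
D_3 = 0.4404
D_4 = 0.5005
D_5 = 0.5465
D_6 = 0.5968
TV_6 = 0.6152/(0.084−0.0308) = 11.5640
P₀ = Σ Dₜ/(1+r)ᵗ + TV_6/(1+r)^6 = 9.2129

€9.21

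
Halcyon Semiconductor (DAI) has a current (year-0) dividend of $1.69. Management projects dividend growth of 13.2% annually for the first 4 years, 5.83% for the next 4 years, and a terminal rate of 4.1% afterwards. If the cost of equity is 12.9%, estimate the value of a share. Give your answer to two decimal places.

$28.23

Three-stage DDM. Project D₁…D_8; terminal Gordon value at t=8 with g = 0.041; discount at r = 0.129.
D_1 = 1.9131
D_2 = 2.1656
D_3 = 2.4515
D_4 = 2.7751
D_5 = 2.9368
D_6 = 3.1081
D_7 = 3.2893
D_8 = 3.4810
TV_8 = 3.6238/(0.129−0.041) = 41.1790
P₀ = Σ Dₜ/(1+r)ᵗ + TV_8/(1+r)^8 = 28.2325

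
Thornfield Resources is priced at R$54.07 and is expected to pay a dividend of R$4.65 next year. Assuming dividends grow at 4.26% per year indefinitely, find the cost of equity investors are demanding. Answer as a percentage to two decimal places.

Rearranging the constant-growth DDM: r = D₁/P₀ + g.
r = 4.6500 / 54.07 + 0.0426 = 0.08600 + 0.0426 = 0.12860

12.86%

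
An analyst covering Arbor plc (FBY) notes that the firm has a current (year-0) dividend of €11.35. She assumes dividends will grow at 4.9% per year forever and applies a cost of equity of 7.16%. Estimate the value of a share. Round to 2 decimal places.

€526.82

Gordon growth model: P₀ = D₁/(r − g). D₁ = 11.35 × (1 + 0.049) = 11.9061.
P₀ = 11.9061 / (0.0716 − 0.049) = 11.9061 / 0.0226 = 526.8208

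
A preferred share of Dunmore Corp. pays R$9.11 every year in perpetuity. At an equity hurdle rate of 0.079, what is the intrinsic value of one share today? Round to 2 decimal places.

Zero-growth DDM (perpetuity): P₀ = D/r = 9.11 / 0.079 = 115.3165

R$115.32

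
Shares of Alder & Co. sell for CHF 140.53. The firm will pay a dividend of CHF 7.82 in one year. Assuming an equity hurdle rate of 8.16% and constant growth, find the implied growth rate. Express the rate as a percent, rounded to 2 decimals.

2.60%

From P₀ = D₁/(r − g), the implied growth is g = r − D₁/P₀.
g = 0.0816 − 7.82/140.53 = 0.0816 − 0.05565 = 0.02595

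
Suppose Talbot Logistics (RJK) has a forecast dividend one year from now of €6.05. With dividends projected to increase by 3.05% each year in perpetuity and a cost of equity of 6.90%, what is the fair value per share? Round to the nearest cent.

Gordon growth model: P₀ = D₁/(r − g), with D₁ = 6.05 given directly.
P₀ = 6.0500 / (0.069 − 0.0305) = 6.0500 / 0.0385 = 157.1429

€157.14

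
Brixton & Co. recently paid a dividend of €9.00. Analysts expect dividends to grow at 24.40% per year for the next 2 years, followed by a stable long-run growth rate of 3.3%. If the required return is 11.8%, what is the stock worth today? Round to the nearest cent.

Two-stage DDM. Project D₁…D_2 at 0.244, terminal growth 0.033, discount at r = 0.118.
D_1 = 11.1960
D_2 = 13.9278
Terminal value at t=2: TV = D_3/(r−g) = 14.3874/(0.118−0.033) = 169.2640
P₀ = 11.1960/(1+0.118)^1 + 13.9278/(1+0.118)^2 + 169.2640/(1+0.118)^2 = 156.5767

€156.58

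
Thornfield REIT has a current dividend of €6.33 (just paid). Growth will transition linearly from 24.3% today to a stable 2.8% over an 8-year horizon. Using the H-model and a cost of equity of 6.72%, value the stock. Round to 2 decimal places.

H-model: P₀ = D₀[(1+g_L) + H(g_S−g_L)]/(r−g_L), with H = 8/2 = 4.
P₀ = 6.33 × [(1+0.028) + 4×(0.243−0.028)] / (0.0672−0.028)
   = 6.33 × 1.8880 / 0.0392 = 304.8735

€304.87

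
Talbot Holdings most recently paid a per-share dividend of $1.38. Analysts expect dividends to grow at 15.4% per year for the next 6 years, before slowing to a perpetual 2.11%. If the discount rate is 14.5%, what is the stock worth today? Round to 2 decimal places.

$20.43

Two-stage DDM. Project D₁…D_6 at 0.154, terminal growth 0.0211, discount at r = 0.145.
D_1 = 1.5925
D_2 = 1.8378
D_3 = 2.1208
D_4 = 2.4474
D_5 = 2.8243
D_6 = 3.2592
Terminal value at t=6: TV = D_7/(r−g) = 3.3280/(0.145−0.0211) = 26.8603
P₀ = 1.5925/(1+0.145)^1 + 1.8378/(1+0.145)^2 + 2.1208/(1+0.145)^3 + 2.4474/(1+0.145)^4 + 2.8243/(1+0.145)^5 + 3.2592/(1+0.145)^6 + 26.8603/(1+0.145)^6 = 20.4308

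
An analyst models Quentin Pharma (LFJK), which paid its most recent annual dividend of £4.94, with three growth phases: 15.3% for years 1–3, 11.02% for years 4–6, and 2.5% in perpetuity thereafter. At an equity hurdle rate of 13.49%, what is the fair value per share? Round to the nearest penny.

£75.40

Three-stage DDM. Project D₁…D_6; terminal Gordon value at t=6 with g = 0.025; discount at r = 0.1349.
D_1 = 5.6958
D_2 = 6.5673
D_3 = 7.5721
D_4 = 8.4065
D_5 = 9.3329
D_6 = 10.3614
TV_6 = 10.6204/(0.1349−0.025) = 96.6373
P₀ = Σ Dₜ/(1+r)ᵗ + TV_6/(1+r)^6 = 75.3987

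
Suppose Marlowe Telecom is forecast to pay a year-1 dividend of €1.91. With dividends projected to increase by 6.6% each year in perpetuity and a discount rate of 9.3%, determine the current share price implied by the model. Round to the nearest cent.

€70.74

Gordon growth model: P₀ = D₁/(r − g), with D₁ = 1.91 given directly.
P₀ = 1.9100 / (0.093 − 0.066) = 1.9100 / 0.027 = 70.7407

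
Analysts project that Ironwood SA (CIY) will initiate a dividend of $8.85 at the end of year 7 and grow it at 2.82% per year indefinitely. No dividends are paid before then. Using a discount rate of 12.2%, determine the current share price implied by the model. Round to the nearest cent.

$47.29

Deferred-dividend DDM. At t=6 the remaining stream is a growing perpetuity with first payment D_7 = 8.85.
V_6 = D_7/(r−g) = 8.85/(0.122−0.0282) = 94.3497
P₀ = V_6/(1+r)^6 = 94.3497/(1+0.122)^6 = 47.2915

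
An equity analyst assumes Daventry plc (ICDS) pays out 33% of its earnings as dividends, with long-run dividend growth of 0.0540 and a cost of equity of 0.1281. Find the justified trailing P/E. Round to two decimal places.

Justified trailing P/E = b(1+g)/(r−g) = 0.33×(1+0.054)/(0.1281−0.054) = 4.6939

4.69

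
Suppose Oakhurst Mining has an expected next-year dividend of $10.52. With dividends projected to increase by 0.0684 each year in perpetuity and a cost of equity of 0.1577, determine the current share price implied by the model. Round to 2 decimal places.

Gordon growth model: P₀ = D₁/(r − g), with D₁ = 10.52 given directly.
P₀ = 10.5200 / (0.1577 − 0.0684) = 10.5200 / 0.0893 = 117.8052

$117.81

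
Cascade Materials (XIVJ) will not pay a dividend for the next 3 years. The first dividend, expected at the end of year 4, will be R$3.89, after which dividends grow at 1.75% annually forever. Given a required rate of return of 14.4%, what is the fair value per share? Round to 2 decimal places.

Deferred-dividend DDM. At t=3 the remaining stream is a growing perpetuity with first payment D_4 = 3.89.
V_3 = D_4/(r−g) = 3.89/(0.144−0.0175) = 30.7510
P₀ = V_3/(1+r)^3 = 30.7510/(1+0.144)^3 = 20.5391

R$20.54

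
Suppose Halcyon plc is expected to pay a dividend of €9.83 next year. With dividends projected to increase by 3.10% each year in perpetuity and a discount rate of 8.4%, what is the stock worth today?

€185.47

Gordon growth model: P₀ = D₁/(r − g), with D₁ = 9.83 given directly.
P₀ = 9.8300 / (0.084 − 0.031) = 9.8300 / 0.053 = 185.4717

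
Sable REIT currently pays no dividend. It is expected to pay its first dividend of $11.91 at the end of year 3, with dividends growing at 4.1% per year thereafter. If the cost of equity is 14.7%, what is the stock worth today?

$85.40

Deferred-dividend DDM. At t=2 the remaining stream is a growing perpetuity with first payment D_3 = 11.91.
V_2 = D_3/(r−g) = 11.91/(0.147−0.041) = 112.3585
P₀ = V_2/(1+r)^2 = 112.3585/(1+0.147)^2 = 85.4042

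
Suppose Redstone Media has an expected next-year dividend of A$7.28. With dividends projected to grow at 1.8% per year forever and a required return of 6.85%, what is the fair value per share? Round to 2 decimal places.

Gordon growth model: P₀ = D₁/(r − g), with D₁ = 7.28 given directly.
P₀ = 7.2800 / (0.0685 − 0.018) = 7.2800 / 0.0505 = 144.1584

A$144.16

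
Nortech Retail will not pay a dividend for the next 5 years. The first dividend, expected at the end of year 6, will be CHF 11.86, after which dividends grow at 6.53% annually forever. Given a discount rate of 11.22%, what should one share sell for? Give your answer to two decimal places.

CHF 148.59

Deferred-dividend DDM. At t=5 the remaining stream is a growing perpetuity with first payment D_6 = 11.86.
V_5 = D_6/(r−g) = 11.86/(0.1122−0.0653) = 252.8785
P₀ = V_5/(1+r)^5 = 252.8785/(1+0.1122)^5 = 148.5927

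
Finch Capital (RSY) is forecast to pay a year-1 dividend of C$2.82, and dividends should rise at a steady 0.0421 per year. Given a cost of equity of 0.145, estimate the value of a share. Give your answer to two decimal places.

Gordon growth model: P₀ = D₁/(r − g), with D₁ = 2.82 given directly.
P₀ = 2.8200 / (0.145 − 0.0421) = 2.8200 / 0.1029 = 27.4052

C$27.41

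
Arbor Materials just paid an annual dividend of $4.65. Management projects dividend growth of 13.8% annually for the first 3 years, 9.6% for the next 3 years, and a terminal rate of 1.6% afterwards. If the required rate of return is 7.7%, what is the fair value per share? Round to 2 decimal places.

$128.93

Three-stage DDM. Project D₁…D_6; terminal Gordon value at t=6 with g = 0.016; discount at r = 0.077.
D_1 = 5.2917
D_2 = 6.0220
D_3 = 6.8530
D_4 = 7.5109
D_5 = 8.2319
D_6 = 9.0222
TV_6 = 9.1665/(0.077−0.016) = 150.2710
P₀ = Σ Dₜ/(1+r)ᵗ + TV_6/(1+r)^6 = 128.9253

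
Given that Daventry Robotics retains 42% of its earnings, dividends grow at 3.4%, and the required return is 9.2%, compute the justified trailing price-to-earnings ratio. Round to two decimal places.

Payout ratio b = 1 − 0.42 = 0.58.
Justified trailing P/E = b(1+g)/(r−g) = 0.58×(1+0.034)/(0.092−0.034) = 10.3400

10.34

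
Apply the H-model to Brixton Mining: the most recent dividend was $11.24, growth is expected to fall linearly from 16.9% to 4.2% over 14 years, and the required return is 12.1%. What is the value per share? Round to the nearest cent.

H-model: P₀ = D₀[(1+g_L) + H(g_S−g_L)]/(r−g_L), with H = 14/2 = 7.
P₀ = 11.24 × [(1+0.042) + 7×(0.169−0.042)] / (0.121−0.042)
   = 11.24 × 1.9310 / 0.079 = 274.7397

$274.74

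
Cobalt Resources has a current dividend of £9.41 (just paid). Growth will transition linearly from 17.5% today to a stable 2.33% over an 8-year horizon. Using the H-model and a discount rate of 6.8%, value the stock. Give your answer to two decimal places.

H-model: P₀ = D₀[(1+g_L) + H(g_S−g_L)]/(r−g_L), with H = 8/2 = 4.
P₀ = 9.41 × [(1+0.0233) + 4×(0.175−0.0233)] / (0.068−0.0233)
   = 9.41 × 1.6301 / 0.0447 = 343.1598

£343.16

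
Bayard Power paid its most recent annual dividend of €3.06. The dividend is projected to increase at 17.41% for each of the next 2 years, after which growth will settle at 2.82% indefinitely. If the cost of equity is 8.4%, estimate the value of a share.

Two-stage DDM. Project D₁…D_2 at 0.1741, terminal growth 0.0282, discount at r = 0.084.
D_1 = 3.5927
D_2 = 4.2182
Terminal value at t=2: TV = D_3/(r−g) = 4.3372/(0.084−0.0282) = 77.7276
P₀ = 3.5927/(1+0.084)^1 + 4.2182/(1+0.084)^2 + 77.7276/(1+0.084)^2 = 73.0521

€73.05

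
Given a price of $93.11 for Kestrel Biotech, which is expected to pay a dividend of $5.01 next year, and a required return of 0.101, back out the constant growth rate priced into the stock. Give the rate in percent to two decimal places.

From P₀ = D₁/(r − g), the implied growth is g = r − D₁/P₀.
g = 0.101 − 5.01/93.11 = 0.101 − 0.05381 = 0.04719

4.72%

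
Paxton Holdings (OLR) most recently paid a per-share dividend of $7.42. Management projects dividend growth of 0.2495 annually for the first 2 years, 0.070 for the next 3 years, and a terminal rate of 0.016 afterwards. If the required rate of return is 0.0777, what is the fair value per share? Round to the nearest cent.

Three-stage DDM. Project D₁…D_5; terminal Gordon value at t=5 with g = 0.016; discount at r = 0.0777.
D_1 = 9.2713
D_2 = 11.5845
D_3 = 12.3954
D_4 = 13.2631
D_5 = 14.1915
TV_5 = 14.4185/(0.0777−0.016) = 233.6879
P₀ = Σ Dₜ/(1+r)ᵗ + TV_5/(1+r)^5 = 208.8228

$208.82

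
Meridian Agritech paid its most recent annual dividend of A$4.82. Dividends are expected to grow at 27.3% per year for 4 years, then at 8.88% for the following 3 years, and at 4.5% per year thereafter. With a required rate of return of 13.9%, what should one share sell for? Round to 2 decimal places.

A$119.32

Three-stage DDM. Project D₁…D_7; terminal Gordon value at t=7 with g = 0.045; discount at r = 0.139.
D_1 = 6.1359
D_2 = 7.8109
D_3 = 9.9433
D_4 = 12.6579
D_5 = 13.7819
D_6 = 15.0057
D_7 = 16.3382
TV_7 = 17.0734/(0.139−0.045) = 181.6324
P₀ = Σ Dₜ/(1+r)ᵗ + TV_7/(1+r)^7 = 119.3237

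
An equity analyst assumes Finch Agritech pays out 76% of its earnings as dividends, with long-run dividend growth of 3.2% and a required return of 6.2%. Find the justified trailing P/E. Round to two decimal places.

26.14

Justified trailing P/E = b(1+g)/(r−g) = 0.76×(1+0.032)/(0.062−0.032) = 26.1440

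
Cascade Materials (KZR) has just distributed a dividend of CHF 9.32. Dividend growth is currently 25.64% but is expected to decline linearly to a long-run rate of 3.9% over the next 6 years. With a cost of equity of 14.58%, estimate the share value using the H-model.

H-model: P₀ = D₀[(1+g_L) + H(g_S−g_L)]/(r−g_L), with H = 6/2 = 3.
P₀ = 9.32 × [(1+0.039) + 3×(0.2564−0.039)] / (0.1458−0.039)
   = 9.32 × 1.6912 / 0.1068 = 147.5841

CHF 147.58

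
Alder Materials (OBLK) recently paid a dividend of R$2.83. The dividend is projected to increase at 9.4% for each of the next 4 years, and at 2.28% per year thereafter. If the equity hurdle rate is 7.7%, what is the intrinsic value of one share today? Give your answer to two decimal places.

Two-stage DDM. Project D₁…D_4 at 0.094, terminal growth 0.0228, discount at r = 0.077.
D_1 = 3.0960
D_2 = 3.3870
D_3 = 3.7054
D_4 = 4.0537
Terminal value at t=4: TV = D_5/(r−g) = 4.1462/(0.077−0.0228) = 76.4975
P₀ = 3.0960/(1+0.077)^1 + 3.3870/(1+0.077)^2 + 3.7054/(1+0.077)^3 + 4.0537/(1+0.077)^4 + 76.4975/(1+0.077)^4 = 68.6309

R$68.63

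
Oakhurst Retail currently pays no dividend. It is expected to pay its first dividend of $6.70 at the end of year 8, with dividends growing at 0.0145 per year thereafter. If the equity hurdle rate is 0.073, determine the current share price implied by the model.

Deferred-dividend DDM. At t=7 the remaining stream is a growing perpetuity with first payment D_8 = 6.70.
V_7 = D_8/(r−g) = 6.70/(0.073−0.0145) = 114.5299
P₀ = V_7/(1+r)^7 = 114.5299/(1+0.073)^7 = 69.9392

$69.94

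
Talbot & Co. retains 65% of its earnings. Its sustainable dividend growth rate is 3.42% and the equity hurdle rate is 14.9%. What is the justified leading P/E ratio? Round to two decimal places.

Payout ratio b = 1 − 0.65 = 0.35.
Justified leading P/E = b/(r−g) = 0.35/(0.149−0.0342) = 3.0488

3.05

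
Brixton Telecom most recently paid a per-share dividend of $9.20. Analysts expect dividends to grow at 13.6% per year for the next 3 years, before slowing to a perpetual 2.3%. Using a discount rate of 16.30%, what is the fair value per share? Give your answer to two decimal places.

$88.99

Two-stage DDM. Project D₁…D_3 at 0.136, terminal growth 0.023, discount at r = 0.163.
D_1 = 10.4512
D_2 = 11.8726
D_3 = 13.4872
Terminal value at t=3: TV = D_4/(r−g) = 13.7974/(0.163−0.023) = 98.5531
P₀ = 10.4512/(1+0.163)^1 + 11.8726/(1+0.163)^2 + 13.4872/(1+0.163)^3 + 98.5531/(1+0.163)^3 = 88.9897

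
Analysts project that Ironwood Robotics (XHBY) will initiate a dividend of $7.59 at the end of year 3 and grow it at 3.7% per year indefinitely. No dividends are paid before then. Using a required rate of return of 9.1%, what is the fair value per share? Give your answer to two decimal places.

$118.09

Deferred-dividend DDM. At t=2 the remaining stream is a growing perpetuity with first payment D_3 = 7.59.
V_2 = D_3/(r−g) = 7.59/(0.091−0.037) = 140.5556
P₀ = V_2/(1+r)^2 = 140.5556/(1+0.091)^2 = 118.0860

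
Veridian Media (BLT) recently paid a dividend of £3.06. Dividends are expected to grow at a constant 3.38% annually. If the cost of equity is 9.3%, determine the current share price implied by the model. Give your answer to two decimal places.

£53.44

Gordon growth model: P₀ = D₁/(r − g). D₁ = 3.06 × (1 + 0.0338) = 3.1634.
P₀ = 3.1634 / (0.093 − 0.0338) = 3.1634 / 0.0592 = 53.4363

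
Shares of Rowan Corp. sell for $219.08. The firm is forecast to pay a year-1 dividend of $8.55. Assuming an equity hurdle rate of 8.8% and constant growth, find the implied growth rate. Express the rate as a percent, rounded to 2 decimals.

From P₀ = D₁/(r − g), the implied growth is g = r − D₁/P₀.
g = 0.088 − 8.55/219.08 = 0.088 − 0.03903 = 0.04897

4.90%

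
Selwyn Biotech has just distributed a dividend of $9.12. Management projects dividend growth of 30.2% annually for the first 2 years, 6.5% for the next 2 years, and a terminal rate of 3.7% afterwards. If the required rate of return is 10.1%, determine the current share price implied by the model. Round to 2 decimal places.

$241.17

Three-stage DDM. Project D₁…D_4; terminal Gordon value at t=4 with g = 0.037; discount at r = 0.101.
D_1 = 11.8742
D_2 = 15.4603
D_3 = 16.4652
D_4 = 17.5354
TV_4 = 18.1842/(0.101−0.037) = 284.1285
P₀ = Σ Dₜ/(1+r)ᵗ + TV_4/(1+r)^4 = 241.1687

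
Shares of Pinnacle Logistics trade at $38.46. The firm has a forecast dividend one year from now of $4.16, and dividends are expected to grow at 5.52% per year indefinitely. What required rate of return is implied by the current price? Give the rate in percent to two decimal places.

16.34%

Rearranging the constant-growth DDM: r = D₁/P₀ + g.
r = 4.1600 / 38.46 + 0.0552 = 0.10816 + 0.0552 = 0.16336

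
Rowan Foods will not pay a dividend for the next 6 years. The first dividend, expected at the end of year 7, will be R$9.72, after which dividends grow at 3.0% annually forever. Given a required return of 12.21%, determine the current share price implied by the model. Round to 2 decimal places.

R$52.87

Deferred-dividend DDM. At t=6 the remaining stream is a growing perpetuity with first payment D_7 = 9.72.
V_6 = D_7/(r−g) = 9.72/(0.1221−0.03) = 105.5375
P₀ = V_6/(1+r)^6 = 105.5375/(1+0.1221)^6 = 52.8710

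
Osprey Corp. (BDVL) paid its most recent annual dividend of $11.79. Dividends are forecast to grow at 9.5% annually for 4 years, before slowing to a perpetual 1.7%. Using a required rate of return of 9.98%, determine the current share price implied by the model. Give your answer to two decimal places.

$188.95

Two-stage DDM. Project D₁…D_4 at 0.095, terminal growth 0.017, discount at r = 0.0998.
D_1 = 12.9100
D_2 = 14.1365
D_3 = 15.4795
D_4 = 16.9500
Terminal value at t=4: TV = D_5/(r−g) = 17.2382/(0.0998−0.017) = 208.1905
P₀ = 12.9100/(1+0.0998)^1 + 14.1365/(1+0.0998)^2 + 15.4795/(1+0.0998)^3 + 16.9500/(1+0.0998)^4 + 208.1905/(1+0.0998)^4 = 188.9480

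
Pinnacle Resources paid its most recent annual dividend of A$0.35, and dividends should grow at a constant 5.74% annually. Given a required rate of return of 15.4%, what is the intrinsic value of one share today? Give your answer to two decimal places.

A$3.83

Gordon growth model: P₀ = D₁/(r − g). D₁ = 0.35 × (1 + 0.0574) = 0.3701.
P₀ = 0.3701 / (0.154 − 0.0574) = 0.3701 / 0.0966 = 3.8312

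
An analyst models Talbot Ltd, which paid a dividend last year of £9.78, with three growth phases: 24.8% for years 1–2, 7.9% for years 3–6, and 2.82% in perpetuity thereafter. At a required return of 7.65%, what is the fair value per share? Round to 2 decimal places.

Three-stage DDM. Project D₁…D_6; terminal Gordon value at t=6 with g = 0.0282; discount at r = 0.0765.
D_1 = 12.2054
D_2 = 15.2324
D_3 = 16.4357
D_4 = 17.7342
D_5 = 19.1352
D_6 = 20.6469
TV_6 = 21.2291/(0.0765−0.0282) = 439.5257
P₀ = Σ Dₜ/(1+r)ᵗ + TV_6/(1+r)^6 = 359.7889

£359.79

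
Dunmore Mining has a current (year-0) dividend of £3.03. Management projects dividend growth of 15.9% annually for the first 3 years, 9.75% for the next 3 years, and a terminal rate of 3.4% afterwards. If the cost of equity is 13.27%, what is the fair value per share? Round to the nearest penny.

£49.60

Three-stage DDM. Project D₁…D_6; terminal Gordon value at t=6 with g = 0.034; discount at r = 0.1327.
D_1 = 3.5118
D_2 = 4.0701
D_3 = 4.7173
D_4 = 5.1772
D_5 = 5.6820
D_6 = 6.2360
TV_6 = 6.4480/(0.1327−0.034) = 65.3296
P₀ = Σ Dₜ/(1+r)ᵗ + TV_6/(1+r)^6 = 49.5968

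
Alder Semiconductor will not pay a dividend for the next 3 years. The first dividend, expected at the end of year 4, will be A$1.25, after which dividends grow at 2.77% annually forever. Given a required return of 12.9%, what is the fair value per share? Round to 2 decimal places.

Deferred-dividend DDM. At t=3 the remaining stream is a growing perpetuity with first payment D_4 = 1.25.
V_3 = D_4/(r−g) = 1.25/(0.129−0.0277) = 12.3396
P₀ = V_3/(1+r)^3 = 12.3396/(1+0.129)^3 = 8.5747

A$8.57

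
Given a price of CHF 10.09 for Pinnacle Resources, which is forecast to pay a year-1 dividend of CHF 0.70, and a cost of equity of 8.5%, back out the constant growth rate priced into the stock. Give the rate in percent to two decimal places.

From P₀ = D₁/(r − g), the implied growth is g = r − D₁/P₀.
g = 0.085 − 0.70/10.09 = 0.085 − 0.06938 = 0.01562

1.56%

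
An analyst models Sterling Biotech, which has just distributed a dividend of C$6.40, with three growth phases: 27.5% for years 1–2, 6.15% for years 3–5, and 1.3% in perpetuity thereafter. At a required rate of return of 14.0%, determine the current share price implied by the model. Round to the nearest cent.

Three-stage DDM. Project D₁…D_5; terminal Gordon value at t=5 with g = 0.013; discount at r = 0.14.
D_1 = 8.1600
D_2 = 10.4040
D_3 = 11.0438
D_4 = 11.7230
D_5 = 12.4440
TV_5 = 12.6058/(0.14−0.013) = 99.2581
P₀ = Σ Dₜ/(1+r)ᵗ + TV_5/(1+r)^5 = 87.5733

C$87.57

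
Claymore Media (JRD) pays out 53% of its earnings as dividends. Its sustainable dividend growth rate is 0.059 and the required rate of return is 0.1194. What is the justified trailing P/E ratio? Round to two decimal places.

9.29

Justified trailing P/E = b(1+g)/(r−g) = 0.53×(1+0.059)/(0.1194−0.059) = 9.2925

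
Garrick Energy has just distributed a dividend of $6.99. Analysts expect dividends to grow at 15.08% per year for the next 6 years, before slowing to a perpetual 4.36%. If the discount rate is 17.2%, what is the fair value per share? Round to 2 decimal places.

Two-stage DDM. Project D₁…D_6 at 0.1508, terminal growth 0.0436, discount at r = 0.172.
D_1 = 8.0441
D_2 = 9.2571
D_3 = 10.6531
D_4 = 12.2596
D_5 = 14.1084
D_6 = 16.2359
Terminal value at t=6: TV = D_7/(r−g) = 16.9438/(0.172−0.0436) = 131.9609
P₀ = 8.0441/(1+0.172)^1 + 9.2571/(1+0.172)^2 + 10.6531/(1+0.172)^3 + 12.2596/(1+0.172)^4 + 14.1084/(1+0.172)^5 + 16.2359/(1+0.172)^6 + 131.9609/(1+0.172)^6 = 90.2823

$90.28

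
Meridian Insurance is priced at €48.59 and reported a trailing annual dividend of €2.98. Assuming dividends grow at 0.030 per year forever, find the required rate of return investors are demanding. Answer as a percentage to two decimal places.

Rearranging the constant-growth DDM: r = D₁/P₀ + g.
D₁ = 2.98 × (1 + 0.03) = 3.0694.
r = 3.0694 / 48.59 + 0.03 = 0.06317 + 0.03 = 0.09317

9.32%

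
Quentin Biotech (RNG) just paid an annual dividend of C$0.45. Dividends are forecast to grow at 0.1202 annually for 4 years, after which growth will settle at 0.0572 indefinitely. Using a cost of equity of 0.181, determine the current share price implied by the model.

Two-stage DDM. Project D₁…D_4 at 0.1202, terminal growth 0.0572, discount at r = 0.181.
D_1 = 0.5041
D_2 = 0.5647
D_3 = 0.6326
D_4 = 0.7086
Terminal value at t=4: TV = D_5/(r−g) = 0.7491/(0.181−0.0572) = 6.0511
P₀ = 0.5041/(1+0.181)^1 + 0.5647/(1+0.181)^2 + 0.6326/(1+0.181)^3 + 0.7086/(1+0.181)^4 + 6.0511/(1+0.181)^4 = 4.6905

C$4.69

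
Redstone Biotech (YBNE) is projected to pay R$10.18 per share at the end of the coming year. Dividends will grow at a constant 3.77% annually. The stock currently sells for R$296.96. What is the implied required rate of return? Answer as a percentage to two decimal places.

7.20%

Rearranging the constant-growth DDM: r = D₁/P₀ + g.
r = 10.1800 / 296.96 + 0.0377 = 0.03428 + 0.0377 = 0.07198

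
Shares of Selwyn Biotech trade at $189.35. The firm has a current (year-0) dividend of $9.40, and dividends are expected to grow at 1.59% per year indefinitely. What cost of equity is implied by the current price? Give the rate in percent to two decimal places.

6.63%

Rearranging the constant-growth DDM: r = D₁/P₀ + g.
D₁ = 9.40 × (1 + 0.0159) = 9.5495.
r = 9.5495 / 189.35 + 0.0159 = 0.05043 + 0.0159 = 0.06633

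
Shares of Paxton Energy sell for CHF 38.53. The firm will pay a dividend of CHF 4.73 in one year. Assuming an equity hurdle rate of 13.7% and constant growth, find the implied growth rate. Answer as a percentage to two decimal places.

From P₀ = D₁/(r − g), the implied growth is g = r − D₁/P₀.
g = 0.137 − 4.73/38.53 = 0.137 − 0.12276 = 0.01424

1.42%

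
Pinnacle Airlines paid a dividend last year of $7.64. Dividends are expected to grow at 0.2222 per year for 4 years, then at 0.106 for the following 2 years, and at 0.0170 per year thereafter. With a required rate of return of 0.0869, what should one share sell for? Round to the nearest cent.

Three-stage DDM. Project D₁…D_6; terminal Gordon value at t=6 with g = 0.017; discount at r = 0.0869.
D_1 = 9.3376
D_2 = 11.4124
D_3 = 13.9483
D_4 = 17.0476
D_5 = 18.8546
D_6 = 20.8532
TV_6 = 21.2077/(0.0869−0.017) = 303.4007
P₀ = Σ Dₜ/(1+r)ᵗ + TV_6/(1+r)^6 = 250.4341

$250.43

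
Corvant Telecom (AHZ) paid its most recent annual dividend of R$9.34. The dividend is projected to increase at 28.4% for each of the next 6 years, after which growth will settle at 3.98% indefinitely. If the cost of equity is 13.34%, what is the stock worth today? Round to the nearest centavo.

Two-stage DDM. Project D₁…D_6 at 0.284, terminal growth 0.0398, discount at r = 0.1334.
D_1 = 11.9926
D_2 = 15.3984
D_3 = 19.7716
D_4 = 25.3867
D_5 = 32.5966
D_6 = 41.8540
Terminal value at t=6: TV = D_7/(r−g) = 43.5198/(0.1334−0.0398) = 464.9551
P₀ = 11.9926/(1+0.1334)^1 + 15.3984/(1+0.1334)^2 + 19.7716/(1+0.1334)^3 + 25.3867/(1+0.1334)^4 + 32.5966/(1+0.1334)^5 + 41.8540/(1+0.1334)^6 + 464.9551/(1+0.1334)^6 = 308.0414

R$308.04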